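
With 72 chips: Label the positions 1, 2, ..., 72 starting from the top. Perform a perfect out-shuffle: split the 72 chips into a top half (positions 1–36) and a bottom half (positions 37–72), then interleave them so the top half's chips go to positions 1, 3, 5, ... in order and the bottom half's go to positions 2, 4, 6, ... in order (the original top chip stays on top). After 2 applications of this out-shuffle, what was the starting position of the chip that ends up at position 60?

Work backwards from position 60, undoing one out-shuffle at a time:
60 ← 66 ← 69
So the chip now at position 60 started at position 69.

69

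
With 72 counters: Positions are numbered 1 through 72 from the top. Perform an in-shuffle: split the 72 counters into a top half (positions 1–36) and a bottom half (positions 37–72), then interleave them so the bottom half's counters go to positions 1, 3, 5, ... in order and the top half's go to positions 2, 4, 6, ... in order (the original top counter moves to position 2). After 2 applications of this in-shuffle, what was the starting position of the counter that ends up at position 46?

Work backwards from position 46, undoing one in-shuffle at a time:
46 ← 23 ← 48
So the counter now at position 46 started at position 48.

48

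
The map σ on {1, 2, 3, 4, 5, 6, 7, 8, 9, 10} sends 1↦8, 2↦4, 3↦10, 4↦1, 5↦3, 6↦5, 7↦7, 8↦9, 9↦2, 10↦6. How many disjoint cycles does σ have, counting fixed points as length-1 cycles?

3

Cycle decomposition: (1 8 9 2 4) (3 10 6 5) (7).
3 cycles.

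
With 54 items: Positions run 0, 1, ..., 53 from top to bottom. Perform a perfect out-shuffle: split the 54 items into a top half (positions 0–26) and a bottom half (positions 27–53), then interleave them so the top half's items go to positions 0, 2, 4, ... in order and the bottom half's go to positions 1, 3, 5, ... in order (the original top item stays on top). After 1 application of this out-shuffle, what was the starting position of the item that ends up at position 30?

15

Work backwards from position 30, undoing one out-shuffle at a time:
30 ← 15
So the item now at position 30 started at position 15.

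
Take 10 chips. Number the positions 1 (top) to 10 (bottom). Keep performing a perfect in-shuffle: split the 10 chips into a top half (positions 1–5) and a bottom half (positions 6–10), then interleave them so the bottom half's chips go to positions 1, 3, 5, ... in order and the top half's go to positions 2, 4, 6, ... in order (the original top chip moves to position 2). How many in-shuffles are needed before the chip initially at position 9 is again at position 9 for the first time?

10

Follow position 9 under repeated in-shuffles:
9 → 7 → 3 → 6 → 1 → 2 → 4 → 8 → 5 → 10 → 9
It first returns after 10 in-shuffles.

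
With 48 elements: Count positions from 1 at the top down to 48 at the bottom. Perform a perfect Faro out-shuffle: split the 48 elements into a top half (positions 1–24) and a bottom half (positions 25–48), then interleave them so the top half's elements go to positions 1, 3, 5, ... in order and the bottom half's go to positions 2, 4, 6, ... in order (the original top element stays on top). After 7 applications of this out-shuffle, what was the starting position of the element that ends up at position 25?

10

Work backwards from position 25, undoing one out-shuffle at a time:
25 ← 13 ← 7 ← 4 ← 26 ← 37 ← 19 ← 10
So the element now at position 25 started at position 10.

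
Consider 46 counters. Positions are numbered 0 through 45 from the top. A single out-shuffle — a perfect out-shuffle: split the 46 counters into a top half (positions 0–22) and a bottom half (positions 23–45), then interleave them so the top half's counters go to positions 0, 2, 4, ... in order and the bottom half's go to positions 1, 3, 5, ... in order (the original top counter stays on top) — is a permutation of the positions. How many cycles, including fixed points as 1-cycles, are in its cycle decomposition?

9

Trace each unvisited position around until it returns:
(0) (1 2 4 8 16 32 ... len 12) (3 6 12 24) (5 10 20 40 35 25) (7 14 28 11 22 44 ... len 12) (9 18 36 27) (15 30) (21 42 39 33) ... plus 1 more
9 cycles in total.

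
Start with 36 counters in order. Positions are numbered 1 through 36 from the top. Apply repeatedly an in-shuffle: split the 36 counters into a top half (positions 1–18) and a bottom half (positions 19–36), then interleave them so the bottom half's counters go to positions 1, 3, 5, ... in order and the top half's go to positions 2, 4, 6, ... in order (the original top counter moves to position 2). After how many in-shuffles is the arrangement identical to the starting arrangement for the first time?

The in-shuffle permutes the 36 positions with cycle lengths [36].
Every counter is home exactly when every cycle has completed a whole number of laps, i.e. after lcm(36) = 36 in-shuffles.

36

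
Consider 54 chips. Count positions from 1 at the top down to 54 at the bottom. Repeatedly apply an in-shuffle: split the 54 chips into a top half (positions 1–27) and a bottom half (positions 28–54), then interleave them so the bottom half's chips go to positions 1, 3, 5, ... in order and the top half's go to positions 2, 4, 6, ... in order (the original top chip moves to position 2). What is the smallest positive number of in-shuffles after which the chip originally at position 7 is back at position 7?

20

Follow position 7 under repeated in-shuffles:
7 → 14 → 28 → 1 → 2 → 4 → 8 → 16 → 32 → 9 → 18 → 36 → 17 → 34 → 13 → 26 → 52 → 49 → 43 → 31 → 7
It first returns after 20 in-shuffles.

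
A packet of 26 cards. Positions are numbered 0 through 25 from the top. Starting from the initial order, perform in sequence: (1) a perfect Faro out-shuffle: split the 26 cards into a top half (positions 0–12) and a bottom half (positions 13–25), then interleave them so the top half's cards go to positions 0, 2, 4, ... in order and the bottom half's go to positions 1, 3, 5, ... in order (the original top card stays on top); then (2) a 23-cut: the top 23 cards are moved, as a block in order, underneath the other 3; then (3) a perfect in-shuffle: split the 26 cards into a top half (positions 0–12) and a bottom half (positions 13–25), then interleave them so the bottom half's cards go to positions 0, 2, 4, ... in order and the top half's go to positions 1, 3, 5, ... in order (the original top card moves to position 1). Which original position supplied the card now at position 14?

21

Undo the operations in reverse order, starting from position 14:
  undo op 3 (in-shuffle, from bottom half): 14 ← 20
  undo op 2 (cut 23): 20 ← 17
  undo op 1 (out-shuffle, from bottom half): 17 ← 21
So the card at position 14 came from original position 21.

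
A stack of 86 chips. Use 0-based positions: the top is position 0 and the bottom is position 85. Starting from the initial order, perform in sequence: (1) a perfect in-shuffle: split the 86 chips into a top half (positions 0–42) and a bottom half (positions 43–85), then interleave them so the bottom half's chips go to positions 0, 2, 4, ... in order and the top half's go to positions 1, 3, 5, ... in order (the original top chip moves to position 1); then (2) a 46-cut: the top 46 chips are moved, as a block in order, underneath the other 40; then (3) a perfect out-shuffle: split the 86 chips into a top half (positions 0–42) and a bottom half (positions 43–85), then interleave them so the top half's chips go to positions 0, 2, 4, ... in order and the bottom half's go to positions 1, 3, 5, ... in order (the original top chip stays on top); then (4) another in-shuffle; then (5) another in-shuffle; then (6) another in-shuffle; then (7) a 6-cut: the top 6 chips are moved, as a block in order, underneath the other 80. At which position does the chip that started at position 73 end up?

51

Track the chip from position 73 forward through each operation:
  after op 1 (in-shuffle): 73 → 60
  after op 2 (cut 46): 60 → 14
  after op 3 (out-shuffle): 14 → 28
  after op 4 (in-shuffle): 28 → 57
  after op 5 (in-shuffle): 57 → 28
  after op 6 (in-shuffle): 28 → 57
  after op 7 (cut 6): 57 → 51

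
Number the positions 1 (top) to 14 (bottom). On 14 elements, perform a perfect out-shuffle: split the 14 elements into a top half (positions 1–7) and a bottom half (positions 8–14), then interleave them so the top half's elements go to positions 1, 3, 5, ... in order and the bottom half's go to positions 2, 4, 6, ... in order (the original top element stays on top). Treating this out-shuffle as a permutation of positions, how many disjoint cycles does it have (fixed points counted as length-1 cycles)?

3

Trace each unvisited position around until it returns:
(1) (2 3 5 9 4 7 ... len 12) (14)
3 cycles in total.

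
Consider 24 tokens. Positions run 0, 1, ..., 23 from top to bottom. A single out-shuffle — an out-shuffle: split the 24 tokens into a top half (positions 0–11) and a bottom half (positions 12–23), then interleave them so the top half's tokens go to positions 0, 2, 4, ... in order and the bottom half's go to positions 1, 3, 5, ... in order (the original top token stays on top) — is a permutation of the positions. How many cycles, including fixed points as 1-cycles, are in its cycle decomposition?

4

Trace each unvisited position around until it returns:
(0) (1 2 4 8 16 9 ... len 11) (5 10 20 17 11 22 ... len 11) (23)
4 cycles in total.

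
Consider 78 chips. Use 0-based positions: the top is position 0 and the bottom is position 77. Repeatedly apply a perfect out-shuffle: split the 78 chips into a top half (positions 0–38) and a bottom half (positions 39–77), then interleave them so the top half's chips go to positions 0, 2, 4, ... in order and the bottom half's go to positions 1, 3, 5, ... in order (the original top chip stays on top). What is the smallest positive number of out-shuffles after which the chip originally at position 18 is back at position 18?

30

Follow position 18 under repeated out-shuffles:
18 → 36 → 72 → 67 → 57 → 37 → 74 → 71 → ... → 18 (length 30)
It first returns after 30 out-shuffles.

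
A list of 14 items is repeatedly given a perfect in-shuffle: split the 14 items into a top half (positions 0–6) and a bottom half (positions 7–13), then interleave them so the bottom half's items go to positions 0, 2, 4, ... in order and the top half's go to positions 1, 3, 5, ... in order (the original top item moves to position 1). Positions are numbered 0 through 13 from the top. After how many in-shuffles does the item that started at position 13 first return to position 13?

4

Follow position 13 under repeated in-shuffles:
13 → 12 → 10 → 6 → 13
It first returns after 4 in-shuffles.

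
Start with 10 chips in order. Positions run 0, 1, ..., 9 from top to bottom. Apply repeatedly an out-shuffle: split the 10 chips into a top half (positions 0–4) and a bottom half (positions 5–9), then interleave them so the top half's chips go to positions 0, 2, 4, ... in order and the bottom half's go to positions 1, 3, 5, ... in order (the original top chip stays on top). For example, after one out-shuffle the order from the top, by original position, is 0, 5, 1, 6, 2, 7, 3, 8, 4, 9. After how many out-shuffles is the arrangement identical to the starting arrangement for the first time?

6

The out-shuffle permutes the 10 positions with cycle lengths [1, 1, 2, 6].
Every chip is home exactly when every cycle has completed a whole number of laps, i.e. after lcm(1, 2, 6) = 6 out-shuffles.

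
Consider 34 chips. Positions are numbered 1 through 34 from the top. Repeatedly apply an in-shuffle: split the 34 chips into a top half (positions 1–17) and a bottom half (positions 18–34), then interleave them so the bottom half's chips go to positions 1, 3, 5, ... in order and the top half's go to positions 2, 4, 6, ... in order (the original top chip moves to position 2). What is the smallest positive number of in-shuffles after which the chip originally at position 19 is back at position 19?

Follow position 19 under repeated in-shuffles:
19 → 3 → 6 → 12 → 24 → 13 → 26 → 17 → 34 → 33 → 31 → 27 → 19
It first returns after 12 in-shuffles.

12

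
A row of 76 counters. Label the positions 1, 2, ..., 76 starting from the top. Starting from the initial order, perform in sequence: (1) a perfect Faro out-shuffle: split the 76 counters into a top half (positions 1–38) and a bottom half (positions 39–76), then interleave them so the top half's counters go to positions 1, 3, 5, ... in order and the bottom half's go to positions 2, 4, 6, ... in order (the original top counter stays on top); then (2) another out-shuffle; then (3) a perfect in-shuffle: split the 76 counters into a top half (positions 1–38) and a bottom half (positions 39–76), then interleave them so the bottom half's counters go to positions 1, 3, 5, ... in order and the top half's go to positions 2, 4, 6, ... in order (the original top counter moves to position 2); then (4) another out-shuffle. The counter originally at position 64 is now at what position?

36

Track the counter from position 64 forward through each operation:
  after op 1 (out-shuffle): 64 → 52
  after op 2 (out-shuffle): 52 → 28
  after op 3 (in-shuffle): 28 → 56
  after op 4 (out-shuffle): 56 → 36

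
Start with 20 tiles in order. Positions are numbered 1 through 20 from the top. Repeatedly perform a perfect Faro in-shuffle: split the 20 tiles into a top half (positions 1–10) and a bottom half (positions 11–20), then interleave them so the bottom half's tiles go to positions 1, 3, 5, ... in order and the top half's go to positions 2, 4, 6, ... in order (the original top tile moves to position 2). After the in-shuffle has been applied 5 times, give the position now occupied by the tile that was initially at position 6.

3

Track the tile's position through each in-shuffle:
6 → 12 → 3 → 6 → 12 → 3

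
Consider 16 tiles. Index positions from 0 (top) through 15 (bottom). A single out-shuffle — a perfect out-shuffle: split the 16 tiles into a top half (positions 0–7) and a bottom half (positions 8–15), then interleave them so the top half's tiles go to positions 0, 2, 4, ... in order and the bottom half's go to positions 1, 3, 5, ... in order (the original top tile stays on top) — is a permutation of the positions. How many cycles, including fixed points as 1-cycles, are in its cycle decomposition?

Trace each unvisited position around until it returns:
(0) (1 2 4 8) (3 6 12 9) (5 10) (7 14 13 11) (15)
6 cycles in total.

6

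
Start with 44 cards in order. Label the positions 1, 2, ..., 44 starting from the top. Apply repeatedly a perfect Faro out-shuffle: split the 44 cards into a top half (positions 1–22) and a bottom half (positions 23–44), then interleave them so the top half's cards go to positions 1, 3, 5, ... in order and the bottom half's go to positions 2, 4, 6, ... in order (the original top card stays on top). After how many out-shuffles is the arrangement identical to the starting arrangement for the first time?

The out-shuffle permutes the 44 positions with cycle lengths [1, 1, 14, 14, 14].
Every card is home exactly when every cycle has completed a whole number of laps, i.e. after lcm(1, 14) = 14 out-shuffles.

14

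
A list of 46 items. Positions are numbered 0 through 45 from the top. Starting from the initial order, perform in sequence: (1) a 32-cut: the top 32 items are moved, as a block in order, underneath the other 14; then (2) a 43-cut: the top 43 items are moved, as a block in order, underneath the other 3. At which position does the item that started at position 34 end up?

Track the item from position 34 forward through each operation:
  after op 1 (cut 32): 34 → 2
  after op 2 (cut 43): 2 → 5

5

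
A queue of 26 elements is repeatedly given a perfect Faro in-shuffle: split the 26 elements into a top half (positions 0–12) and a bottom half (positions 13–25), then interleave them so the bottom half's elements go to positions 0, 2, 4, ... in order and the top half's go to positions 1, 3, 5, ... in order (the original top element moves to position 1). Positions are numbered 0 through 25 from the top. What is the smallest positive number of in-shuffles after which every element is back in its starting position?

18

The in-shuffle permutes the 26 positions with cycle lengths [2, 6, 18].
Every element is home exactly when every cycle has completed a whole number of laps, i.e. after lcm(2, 6, 18) = 18 in-shuffles.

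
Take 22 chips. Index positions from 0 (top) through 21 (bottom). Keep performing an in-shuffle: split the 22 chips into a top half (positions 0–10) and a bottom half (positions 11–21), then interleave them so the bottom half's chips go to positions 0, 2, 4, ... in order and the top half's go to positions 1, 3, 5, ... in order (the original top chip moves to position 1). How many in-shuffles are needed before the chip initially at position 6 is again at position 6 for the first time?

11

Follow position 6 under repeated in-shuffles:
6 → 13 → 4 → 9 → 19 → 16 → 10 → 21 → 20 → 18 → 14 → 6
It first returns after 11 in-shuffles.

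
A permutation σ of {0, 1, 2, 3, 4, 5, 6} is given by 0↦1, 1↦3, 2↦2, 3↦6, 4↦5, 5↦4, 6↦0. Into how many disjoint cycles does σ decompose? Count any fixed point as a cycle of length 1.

Cycle decomposition: (0 1 3 6) (2) (4 5).
3 cycles.

3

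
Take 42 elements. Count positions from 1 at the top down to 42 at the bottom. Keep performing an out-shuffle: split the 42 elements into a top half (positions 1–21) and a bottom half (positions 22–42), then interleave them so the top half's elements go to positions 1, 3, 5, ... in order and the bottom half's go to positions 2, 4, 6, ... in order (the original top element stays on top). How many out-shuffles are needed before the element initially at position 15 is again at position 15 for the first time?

20

Follow position 15 under repeated out-shuffles:
15 → 29 → 16 → 31 → 20 → 39 → 36 → 30 → 18 → 35 → 28 → 14 → 27 → 12 → 23 → 4 → 7 → 13 → 25 → 8 → 15
It first returns after 20 out-shuffles.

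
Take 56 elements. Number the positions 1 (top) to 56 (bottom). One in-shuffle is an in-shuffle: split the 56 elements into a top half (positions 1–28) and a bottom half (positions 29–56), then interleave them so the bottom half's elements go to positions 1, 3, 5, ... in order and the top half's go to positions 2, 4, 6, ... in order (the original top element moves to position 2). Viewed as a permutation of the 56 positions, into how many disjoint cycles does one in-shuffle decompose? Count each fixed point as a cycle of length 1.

4

Trace each unvisited position around until it returns:
(1 2 4 8 16 32 ... len 18) (3 6 12 24 48 39 ... len 18) (5 10 20 40 23 46 ... len 18) (19 38)
4 cycles in total.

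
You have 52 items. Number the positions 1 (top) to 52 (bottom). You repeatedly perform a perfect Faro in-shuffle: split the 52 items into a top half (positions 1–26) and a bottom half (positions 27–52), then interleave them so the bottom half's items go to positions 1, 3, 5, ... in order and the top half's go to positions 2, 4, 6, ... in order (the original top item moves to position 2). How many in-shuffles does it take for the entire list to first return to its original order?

The in-shuffle permutes the 52 positions with cycle lengths [52].
Every item is home exactly when every cycle has completed a whole number of laps, i.e. after lcm(52) = 52 in-shuffles.

52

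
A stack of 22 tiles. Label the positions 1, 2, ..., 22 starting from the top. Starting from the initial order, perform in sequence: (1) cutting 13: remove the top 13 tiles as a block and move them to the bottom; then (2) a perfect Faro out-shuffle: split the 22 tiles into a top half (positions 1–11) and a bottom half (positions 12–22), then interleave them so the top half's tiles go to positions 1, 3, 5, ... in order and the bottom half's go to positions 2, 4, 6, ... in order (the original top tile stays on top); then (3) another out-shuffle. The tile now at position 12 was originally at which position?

Undo the operations in reverse order, starting from position 12:
  undo op 3 (out-shuffle, from bottom half): 12 ← 17
  undo op 2 (out-shuffle, from top half): 17 ← 9
  undo op 1 (cut 13): 9 ← 22
So the tile at position 12 came from original position 22.

22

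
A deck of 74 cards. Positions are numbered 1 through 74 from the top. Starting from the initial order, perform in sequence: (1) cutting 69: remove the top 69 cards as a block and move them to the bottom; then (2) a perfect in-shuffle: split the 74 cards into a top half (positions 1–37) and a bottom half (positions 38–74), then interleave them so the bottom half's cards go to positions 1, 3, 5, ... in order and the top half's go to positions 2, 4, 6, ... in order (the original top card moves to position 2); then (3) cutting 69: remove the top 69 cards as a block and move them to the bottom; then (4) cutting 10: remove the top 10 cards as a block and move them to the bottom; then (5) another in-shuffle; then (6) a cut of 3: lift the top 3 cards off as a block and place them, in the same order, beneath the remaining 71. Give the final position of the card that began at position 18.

Track the card from position 18 forward through each operation:
  after op 1 (cut 69): 18 → 23
  after op 2 (in-shuffle): 23 → 46
  after op 3 (cut 69): 46 → 51
  after op 4 (cut 10): 51 → 41
  after op 5 (in-shuffle): 41 → 7
  after op 6 (cut 3): 7 → 4

4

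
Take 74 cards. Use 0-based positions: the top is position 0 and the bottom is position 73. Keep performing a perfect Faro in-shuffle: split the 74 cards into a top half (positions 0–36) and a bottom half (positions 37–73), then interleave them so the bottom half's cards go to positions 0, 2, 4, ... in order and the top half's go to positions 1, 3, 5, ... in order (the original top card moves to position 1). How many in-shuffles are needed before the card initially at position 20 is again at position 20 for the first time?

20

Follow position 20 under repeated in-shuffles:
20 → 41 → 8 → 17 → 35 → 71 → 68 → 62 → 50 → 26 → 53 → 32 → 65 → 56 → 38 → 2 → 5 → 11 → 23 → 47 → 20
It first returns after 20 in-shuffles.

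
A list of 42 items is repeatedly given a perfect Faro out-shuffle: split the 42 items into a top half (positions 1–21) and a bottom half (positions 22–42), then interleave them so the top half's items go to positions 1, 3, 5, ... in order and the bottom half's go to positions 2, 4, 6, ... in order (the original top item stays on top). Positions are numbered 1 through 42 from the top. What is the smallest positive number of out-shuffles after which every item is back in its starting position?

The out-shuffle permutes the 42 positions with cycle lengths [1, 1, 20, 20].
Every item is home exactly when every cycle has completed a whole number of laps, i.e. after lcm(1, 20) = 20 out-shuffles.

20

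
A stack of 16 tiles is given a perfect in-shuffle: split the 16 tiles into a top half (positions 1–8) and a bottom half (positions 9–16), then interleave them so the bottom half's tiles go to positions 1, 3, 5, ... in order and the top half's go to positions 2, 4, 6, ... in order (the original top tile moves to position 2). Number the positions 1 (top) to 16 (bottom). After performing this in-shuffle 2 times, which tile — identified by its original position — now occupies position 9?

Work backwards from position 9, undoing one in-shuffle at a time:
9 ← 13 ← 15
So the tile now at position 9 started at position 15.

15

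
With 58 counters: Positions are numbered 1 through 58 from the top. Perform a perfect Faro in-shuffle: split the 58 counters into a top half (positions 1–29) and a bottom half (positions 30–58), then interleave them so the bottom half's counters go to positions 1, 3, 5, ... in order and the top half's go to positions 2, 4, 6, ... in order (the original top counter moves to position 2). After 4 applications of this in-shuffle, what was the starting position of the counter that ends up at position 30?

24

Work backwards from position 30, undoing one in-shuffle at a time:
30 ← 15 ← 37 ← 48 ← 24
So the counter now at position 30 started at position 24.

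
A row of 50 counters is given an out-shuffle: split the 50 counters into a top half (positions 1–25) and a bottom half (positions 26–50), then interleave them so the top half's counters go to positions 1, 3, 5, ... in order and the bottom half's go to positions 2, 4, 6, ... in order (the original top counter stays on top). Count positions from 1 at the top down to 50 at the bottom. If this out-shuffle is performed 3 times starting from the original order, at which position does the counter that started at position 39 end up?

Track the counter's position through each out-shuffle:
39 → 28 → 6 → 11

11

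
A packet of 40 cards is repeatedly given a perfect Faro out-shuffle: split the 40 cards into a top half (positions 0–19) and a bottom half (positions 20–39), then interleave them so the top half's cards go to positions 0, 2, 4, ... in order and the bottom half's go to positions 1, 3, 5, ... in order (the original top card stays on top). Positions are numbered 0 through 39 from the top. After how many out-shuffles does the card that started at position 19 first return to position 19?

Follow position 19 under repeated out-shuffles:
19 → 38 → 37 → 35 → 31 → 23 → 7 → 14 → 28 → 17 → 34 → 29 → 19
It first returns after 12 out-shuffles.

12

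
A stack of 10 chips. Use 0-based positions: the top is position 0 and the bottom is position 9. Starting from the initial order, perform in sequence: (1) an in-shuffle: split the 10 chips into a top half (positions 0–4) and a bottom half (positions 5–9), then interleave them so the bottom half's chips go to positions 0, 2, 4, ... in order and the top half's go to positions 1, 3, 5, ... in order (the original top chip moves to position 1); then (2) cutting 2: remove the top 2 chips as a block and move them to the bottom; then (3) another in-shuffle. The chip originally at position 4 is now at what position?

Track the chip from position 4 forward through each operation:
  after op 1 (in-shuffle): 4 → 9
  after op 2 (cut 2): 9 → 7
  after op 3 (in-shuffle): 7 → 4

4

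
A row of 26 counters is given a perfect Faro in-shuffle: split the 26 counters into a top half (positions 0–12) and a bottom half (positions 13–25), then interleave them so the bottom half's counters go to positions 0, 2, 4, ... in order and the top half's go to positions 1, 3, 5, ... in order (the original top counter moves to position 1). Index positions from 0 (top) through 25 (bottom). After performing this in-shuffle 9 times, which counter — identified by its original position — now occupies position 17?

Work backwards from position 17, undoing one in-shuffle at a time:
17 ← 8 ← 17 ← 8 ← 17 ← 8 ← 17 ← 8 ← 17 ← 8
So the counter now at position 17 started at position 8.

8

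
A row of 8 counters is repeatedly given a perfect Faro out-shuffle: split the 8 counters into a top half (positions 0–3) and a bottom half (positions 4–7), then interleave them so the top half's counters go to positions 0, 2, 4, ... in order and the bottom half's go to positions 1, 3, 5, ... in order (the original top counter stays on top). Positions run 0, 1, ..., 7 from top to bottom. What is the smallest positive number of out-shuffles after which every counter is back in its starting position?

The out-shuffle permutes the 8 positions with cycle lengths [1, 1, 3, 3].
Every counter is home exactly when every cycle has completed a whole number of laps, i.e. after lcm(1, 3) = 3 out-shuffles.

3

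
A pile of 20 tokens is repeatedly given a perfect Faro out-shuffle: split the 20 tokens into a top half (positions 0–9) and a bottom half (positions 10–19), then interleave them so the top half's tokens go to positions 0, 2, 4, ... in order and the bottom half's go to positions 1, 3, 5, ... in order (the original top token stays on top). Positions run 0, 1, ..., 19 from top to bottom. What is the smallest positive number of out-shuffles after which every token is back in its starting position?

18

The out-shuffle permutes the 20 positions with cycle lengths [1, 1, 18].
Every token is home exactly when every cycle has completed a whole number of laps, i.e. after lcm(1, 18) = 18 out-shuffles.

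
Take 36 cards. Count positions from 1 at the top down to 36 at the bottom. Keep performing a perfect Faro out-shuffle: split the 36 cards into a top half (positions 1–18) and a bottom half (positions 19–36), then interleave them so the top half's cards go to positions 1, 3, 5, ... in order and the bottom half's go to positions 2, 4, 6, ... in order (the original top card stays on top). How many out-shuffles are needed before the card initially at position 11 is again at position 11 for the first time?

Follow position 11 under repeated out-shuffles:
11 → 21 → 6 → 11
It first returns after 3 out-shuffles.

3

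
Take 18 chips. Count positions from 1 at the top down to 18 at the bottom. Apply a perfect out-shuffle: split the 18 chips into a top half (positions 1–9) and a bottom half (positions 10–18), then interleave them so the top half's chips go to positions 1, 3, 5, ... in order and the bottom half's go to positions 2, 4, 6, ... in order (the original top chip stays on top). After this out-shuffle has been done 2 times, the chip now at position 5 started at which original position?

Work backwards from position 5, undoing one out-shuffle at a time:
5 ← 3 ← 2
So the chip now at position 5 started at position 2.

2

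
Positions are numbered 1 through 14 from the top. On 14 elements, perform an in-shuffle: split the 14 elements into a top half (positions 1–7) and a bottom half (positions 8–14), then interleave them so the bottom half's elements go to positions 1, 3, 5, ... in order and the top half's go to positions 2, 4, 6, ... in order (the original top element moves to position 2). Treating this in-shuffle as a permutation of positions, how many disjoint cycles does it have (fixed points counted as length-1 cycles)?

Trace each unvisited position around until it returns:
(1 2 4 8) (3 6 12 9) (5 10) (7 14 13 11)
4 cycles in total.

4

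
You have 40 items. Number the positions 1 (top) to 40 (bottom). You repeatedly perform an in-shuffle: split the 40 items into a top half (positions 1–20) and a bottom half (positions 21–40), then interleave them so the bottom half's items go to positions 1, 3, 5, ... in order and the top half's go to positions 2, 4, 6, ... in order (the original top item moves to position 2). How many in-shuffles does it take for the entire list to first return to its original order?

20

The in-shuffle permutes the 40 positions with cycle lengths [20, 20].
Every item is home exactly when every cycle has completed a whole number of laps, i.e. after lcm(20) = 20 in-shuffles.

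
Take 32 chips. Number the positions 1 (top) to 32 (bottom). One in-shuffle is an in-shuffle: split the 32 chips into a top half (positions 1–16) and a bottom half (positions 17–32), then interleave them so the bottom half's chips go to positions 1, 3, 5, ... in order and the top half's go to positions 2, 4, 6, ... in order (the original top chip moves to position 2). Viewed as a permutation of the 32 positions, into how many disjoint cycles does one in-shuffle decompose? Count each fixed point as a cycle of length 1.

4

Trace each unvisited position around until it returns:
(1 2 4 8 16 32 31 29 25 17) (3 6 12 24 15 30 27 21 9 18) (5 10 20 7 14 28 23 13 26 19) (11 22)
4 cycles in total.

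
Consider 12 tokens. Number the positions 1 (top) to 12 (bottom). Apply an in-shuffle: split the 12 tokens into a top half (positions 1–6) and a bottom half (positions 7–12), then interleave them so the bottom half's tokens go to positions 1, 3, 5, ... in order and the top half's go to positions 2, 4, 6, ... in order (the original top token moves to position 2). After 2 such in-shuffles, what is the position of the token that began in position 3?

Track the token's position through each in-shuffle:
3 → 6 → 12

12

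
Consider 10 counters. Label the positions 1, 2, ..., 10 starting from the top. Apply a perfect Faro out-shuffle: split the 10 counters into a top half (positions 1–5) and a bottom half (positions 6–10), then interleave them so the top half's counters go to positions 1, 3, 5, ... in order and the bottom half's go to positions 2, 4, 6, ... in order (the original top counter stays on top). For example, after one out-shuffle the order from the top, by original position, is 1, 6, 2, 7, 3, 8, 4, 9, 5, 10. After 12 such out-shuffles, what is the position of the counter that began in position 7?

7

Track the counter's position through each out-shuffle:
7 → 4 → 7 → 4 → 7 → 4 → 7 → 4 → 7 → 4 → 7 → 4 → 7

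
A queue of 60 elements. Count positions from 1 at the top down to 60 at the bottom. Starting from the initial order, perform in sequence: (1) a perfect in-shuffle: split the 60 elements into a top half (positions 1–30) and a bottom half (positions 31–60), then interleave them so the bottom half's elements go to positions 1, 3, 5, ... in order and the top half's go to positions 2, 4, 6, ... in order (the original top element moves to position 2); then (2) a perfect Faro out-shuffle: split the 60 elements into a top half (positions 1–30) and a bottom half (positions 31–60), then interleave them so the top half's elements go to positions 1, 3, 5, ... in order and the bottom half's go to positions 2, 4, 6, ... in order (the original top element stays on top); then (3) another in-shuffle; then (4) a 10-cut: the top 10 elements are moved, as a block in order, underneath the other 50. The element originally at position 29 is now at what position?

41

Track the element from position 29 forward through each operation:
  after op 1 (in-shuffle): 29 → 58
  after op 2 (out-shuffle): 58 → 56
  after op 3 (in-shuffle): 56 → 51
  after op 4 (cut 10): 51 → 41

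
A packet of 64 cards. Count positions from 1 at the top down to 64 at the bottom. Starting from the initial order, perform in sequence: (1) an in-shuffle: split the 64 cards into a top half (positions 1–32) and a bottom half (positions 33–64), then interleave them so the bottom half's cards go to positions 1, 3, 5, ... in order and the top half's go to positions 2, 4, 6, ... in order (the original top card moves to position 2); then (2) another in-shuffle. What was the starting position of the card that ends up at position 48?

Undo the operations in reverse order, starting from position 48:
  undo op 2 (in-shuffle, from top half): 48 ← 24
  undo op 1 (in-shuffle, from top half): 24 ← 12
So the card at position 48 came from original position 12.

12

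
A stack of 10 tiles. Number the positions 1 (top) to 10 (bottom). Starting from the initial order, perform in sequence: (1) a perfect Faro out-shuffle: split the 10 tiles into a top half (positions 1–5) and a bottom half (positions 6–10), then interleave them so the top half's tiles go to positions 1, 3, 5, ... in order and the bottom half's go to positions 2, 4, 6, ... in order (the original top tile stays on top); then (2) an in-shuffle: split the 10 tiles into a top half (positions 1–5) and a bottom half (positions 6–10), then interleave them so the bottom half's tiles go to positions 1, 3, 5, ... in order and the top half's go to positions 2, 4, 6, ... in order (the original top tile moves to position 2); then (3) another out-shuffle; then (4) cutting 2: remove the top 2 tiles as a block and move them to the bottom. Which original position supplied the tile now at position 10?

Undo the operations in reverse order, starting from position 10:
  undo op 4 (cut 2): 10 ← 2
  undo op 3 (out-shuffle, from bottom half): 2 ← 6
  undo op 2 (in-shuffle, from top half): 6 ← 3
  undo op 1 (out-shuffle, from top half): 3 ← 2
So the tile at position 10 came from original position 2.

2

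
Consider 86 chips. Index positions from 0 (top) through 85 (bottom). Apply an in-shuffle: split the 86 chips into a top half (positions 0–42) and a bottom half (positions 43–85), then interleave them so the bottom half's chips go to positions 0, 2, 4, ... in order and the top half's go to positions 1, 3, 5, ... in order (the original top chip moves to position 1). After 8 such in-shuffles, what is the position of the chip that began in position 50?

Track the chip's position through each in-shuffle:
50 → 14 → 29 → 59 → 32 → 65 → 44 → 2 → 5

5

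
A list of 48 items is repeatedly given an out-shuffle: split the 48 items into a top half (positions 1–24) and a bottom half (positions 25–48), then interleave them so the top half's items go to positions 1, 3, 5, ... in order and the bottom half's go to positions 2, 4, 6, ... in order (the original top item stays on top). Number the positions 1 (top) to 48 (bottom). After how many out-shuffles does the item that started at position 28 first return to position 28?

Follow position 28 under repeated out-shuffles:
28 → 8 → 15 → 29 → 10 → 19 → 37 → 26 → ... → 28 (length 23)
It first returns after 23 out-shuffles.

23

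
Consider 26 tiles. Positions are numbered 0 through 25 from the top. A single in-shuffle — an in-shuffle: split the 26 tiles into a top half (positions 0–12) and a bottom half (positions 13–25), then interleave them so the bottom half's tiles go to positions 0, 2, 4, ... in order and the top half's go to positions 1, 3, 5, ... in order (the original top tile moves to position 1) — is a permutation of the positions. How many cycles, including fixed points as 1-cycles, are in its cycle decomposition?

Trace each unvisited position around until it returns:
(0 1 3 7 15 4 ... len 18) (2 5 11 23 20 14) (8 17)
3 cycles in total.

3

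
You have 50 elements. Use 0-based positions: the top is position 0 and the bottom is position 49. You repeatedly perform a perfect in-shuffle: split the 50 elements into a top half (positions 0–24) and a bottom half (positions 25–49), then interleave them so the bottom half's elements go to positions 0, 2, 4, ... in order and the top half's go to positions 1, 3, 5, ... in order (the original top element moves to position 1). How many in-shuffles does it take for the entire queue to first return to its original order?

The in-shuffle permutes the 50 positions with cycle lengths [2, 8, 8, 8, 8, 8, 8].
Every element is home exactly when every cycle has completed a whole number of laps, i.e. after lcm(2, 8) = 8 in-shuffles.

8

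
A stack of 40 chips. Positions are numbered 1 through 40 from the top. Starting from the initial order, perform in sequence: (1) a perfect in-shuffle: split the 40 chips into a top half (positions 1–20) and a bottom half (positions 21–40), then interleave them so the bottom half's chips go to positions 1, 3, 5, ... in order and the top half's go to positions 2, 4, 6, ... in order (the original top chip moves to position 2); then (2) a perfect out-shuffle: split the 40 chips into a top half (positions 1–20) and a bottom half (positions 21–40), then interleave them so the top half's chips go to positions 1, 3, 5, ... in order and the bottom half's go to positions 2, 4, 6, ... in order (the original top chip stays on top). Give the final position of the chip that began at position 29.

33

Track the chip from position 29 forward through each operation:
  after op 1 (in-shuffle): 29 → 17
  after op 2 (out-shuffle): 17 → 33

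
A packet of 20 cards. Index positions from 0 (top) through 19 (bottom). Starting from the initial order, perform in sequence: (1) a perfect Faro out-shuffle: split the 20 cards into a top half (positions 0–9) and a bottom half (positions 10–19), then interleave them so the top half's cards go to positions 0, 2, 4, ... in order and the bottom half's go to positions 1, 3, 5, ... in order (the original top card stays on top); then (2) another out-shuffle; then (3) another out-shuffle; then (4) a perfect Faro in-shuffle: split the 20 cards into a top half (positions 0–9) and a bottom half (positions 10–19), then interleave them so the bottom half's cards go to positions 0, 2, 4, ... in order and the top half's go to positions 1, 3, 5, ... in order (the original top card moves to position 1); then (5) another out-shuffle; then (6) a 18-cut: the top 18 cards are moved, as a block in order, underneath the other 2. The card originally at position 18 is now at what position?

Track the card from position 18 forward through each operation:
  after op 1 (out-shuffle): 18 → 17
  after op 2 (out-shuffle): 17 → 15
  after op 3 (out-shuffle): 15 → 11
  after op 4 (in-shuffle): 11 → 2
  after op 5 (out-shuffle): 2 → 4
  after op 6 (cut 18): 4 → 6

6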